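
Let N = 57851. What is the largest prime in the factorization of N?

57851 = 17 · 3403
3403 = 41 · 83
83 is prime.
So 57851 = 17 · 41 · 83; the largest prime factor is 83.

83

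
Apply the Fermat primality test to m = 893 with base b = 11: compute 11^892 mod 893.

410

11^1 ≡ 11 (mod 893)
11^2 ≡ 11^2 = 121 ≡ 121 (mod 893)
11^4 ≡ 121^2 = 14641 ≡ 353 (mod 893)
11^8 ≡ 353^2 = 124609 ≡ 482 (mod 893)
11^16 ≡ 482^2 = 232324 ≡ 144 (mod 893)
11^32 ≡ 144^2 = 20736 ≡ 197 (mod 893)
11^64 ≡ 197^2 = 38809 ≡ 410 (mod 893)
11^128 ≡ 410^2 = 168100 ≡ 216 (mod 893)
11^256 ≡ 216^2 = 46656 ≡ 220 (mod 893)
11^512 ≡ 220^2 = 48400 ≡ 178 (mod 893)
892 = 512 + 256 + 64 + 32 + 16 + 8 + 4 in binary powers of 2.
So 11^892 ≡ 178 · 220 · 410 · 197 · 144 · 482 · 353 ≡ 410 (mod 893).
Since 410 ≠ 1, base 11 is a Fermat witness: 893 is composite.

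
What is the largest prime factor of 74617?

83

74617 = 29 · 2573
2573 = 31 · 83
83 is prime.
So 74617 = 29 · 31 · 83; the largest prime factor is 83.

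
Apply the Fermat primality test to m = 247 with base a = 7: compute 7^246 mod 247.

77

7^1 ≡ 7 (mod 247)
7^2 ≡ 7^2 = 49 ≡ 49 (mod 247)
7^4 ≡ 49^2 = 2401 ≡ 178 (mod 247)
7^8 ≡ 178^2 = 31684 ≡ 68 (mod 247)
7^16 ≡ 68^2 = 4624 ≡ 178 (mod 247)
7^32 ≡ 178^2 = 31684 ≡ 68 (mod 247)
7^64 ≡ 68^2 = 4624 ≡ 178 (mod 247)
7^128 ≡ 178^2 = 31684 ≡ 68 (mod 247)
246 = 128 + 64 + 32 + 16 + 4 + 2 in binary powers of 2.
So 7^246 ≡ 68 · 178 · 68 · 178 · 178 · 49 ≡ 77 (mod 247).
Since 77 ≠ 1, base 7 is a Fermat witness: 247 is composite.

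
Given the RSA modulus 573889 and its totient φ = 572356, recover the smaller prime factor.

647

φ(n) = (p−1)(q−1) = n − (p+q) + 1, so p + q = 573889 − 572356 + 1 = 1534.
p and q are the roots of t² − 1534t + 573889 = 0.
Discriminant: 1534² − 4·573889 = 2353156 − 2295556 = 57600; √57600 = 240.
q = (1534 − 240)/2 = 647, p = (1534 + 240)/2 = 887.
Check: 647 · 887 = 573889.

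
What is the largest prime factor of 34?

34 = 2 · 17
17 is prime.
So 34 = 2 · 17; the largest prime factor is 17.

17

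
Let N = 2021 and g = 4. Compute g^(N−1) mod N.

4^1 ≡ 4 (mod 2021)
4^2 ≡ 4^2 = 16 ≡ 16 (mod 2021)
4^4 ≡ 16^2 = 256 ≡ 256 (mod 2021)
4^8 ≡ 256^2 = 65536 ≡ 864 (mod 2021)
4^16 ≡ 864^2 = 746496 ≡ 747 (mod 2021)
4^32 ≡ 747^2 = 558009 ≡ 213 (mod 2021)
4^64 ≡ 213^2 = 45369 ≡ 907 (mod 2021)
4^128 ≡ 907^2 = 822649 ≡ 102 (mod 2021)
4^256 ≡ 102^2 = 10404 ≡ 299 (mod 2021)
4^512 ≡ 299^2 = 89401 ≡ 477 (mod 2021)
4^1024 ≡ 477^2 = 227529 ≡ 1177 (mod 2021)
2020 = 1024 + 512 + 256 + 128 + 64 + 32 + 4 in binary powers of 2.
So 4^2020 ≡ 1177 · 477 · 299 · 102 · 907 · 213 · 256 ≡ 385 (mod 2021).
Since 385 ≠ 1, base 4 is a Fermat witness: 2021 is composite.

385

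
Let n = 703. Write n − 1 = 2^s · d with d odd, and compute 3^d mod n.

703 − 1 = 702 = 2^1 · 351, so d = 351.
3^1 ≡ 3 (mod 703)
3^2 ≡ 3^2 = 9 ≡ 9 (mod 703)
3^4 ≡ 9^2 = 81 ≡ 81 (mod 703)
3^8 ≡ 81^2 = 6561 ≡ 234 (mod 703)
3^16 ≡ 234^2 = 54756 ≡ 625 (mod 703)
3^32 ≡ 625^2 = 390625 ≡ 460 (mod 703)
3^64 ≡ 460^2 = 211600 ≡ 700 (mod 703)
3^128 ≡ 700^2 = 490000 ≡ 9 (mod 703)
3^256 ≡ 9^2 = 81 ≡ 81 (mod 703)
351 = 256 + 64 + 16 + 8 + 4 + 2 + 1 in binary powers of 2.
So 3^351 ≡ 81 · 700 · 625 · 234 · 81 · 9 · 3 ≡ 702 (mod 703).
Since 3^d ≡ 702 (mod 703), base 3 does not prove 703 composite.

702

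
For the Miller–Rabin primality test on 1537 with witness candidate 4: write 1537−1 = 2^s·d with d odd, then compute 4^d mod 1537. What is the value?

1537 − 1 = 1536 = 2^9 · 3, so d = 3.
4^1 ≡ 4 (mod 1537)
4^2 ≡ 4^2 = 16 ≡ 16 (mod 1537)
3 = 2 + 1 in binary powers of 2.
So 4^3 ≡ 16 · 4 ≡ 64 (mod 1537).
Squaring chain: 64 → 1022 → 861 → 487 → 471 → 513 → 342 → 152 → 49; never reaches −1, so base 4 is a Miller–Rabin witness that 1537 is composite.

64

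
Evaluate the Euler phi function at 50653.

Factor: 50653 = 37^3.
φ(50653) = 37^2·(37−1) = 49284.

49284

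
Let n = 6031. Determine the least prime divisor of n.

6031 is odd.
Digit sum 10, not divisible by 3.
Ends in 1: not divisible by 5.
7: 6031 = 7·861 + 4
11: 6031 = 11·548 + 3
13: 6031 = 13·463 + 12
17: 6031 = 17·354 + 13
19: 6031 = 19·317 + 8
23: 6031 = 23·262 + 5
29: 6031 = 29·207 + 28
31: 6031 = 31·194 + 17
37: 6031 = 37·163

37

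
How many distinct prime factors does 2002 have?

2002 = 2 · 1001
1001 = 7 · 143
143 = 11 · 13
2002 = 2 · 7 · 11 · 13, which has 4 distinct prime factors.

4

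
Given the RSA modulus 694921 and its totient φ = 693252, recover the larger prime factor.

φ(n) = (p−1)(q−1) = n − (p+q) + 1, so p + q = 694921 − 693252 + 1 = 1670.
p and q are the roots of t² − 1670t + 694921 = 0.
Discriminant: 1670² − 4·694921 = 2788900 − 2779684 = 9216; √9216 = 96.
q = (1670 − 96)/2 = 787, p = (1670 + 96)/2 = 883.
Check: 787 · 883 = 694921.

883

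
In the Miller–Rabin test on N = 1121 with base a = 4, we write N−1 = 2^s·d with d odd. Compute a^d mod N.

1121 − 1 = 1120 = 2^5 · 35, so d = 35.
4^1 ≡ 4 (mod 1121)
4^2 ≡ 4^2 = 16 ≡ 16 (mod 1121)
4^4 ≡ 16^2 = 256 ≡ 256 (mod 1121)
4^8 ≡ 256^2 = 65536 ≡ 518 (mod 1121)
4^16 ≡ 518^2 = 268324 ≡ 405 (mod 1121)
4^32 ≡ 405^2 = 164025 ≡ 359 (mod 1121)
35 = 32 + 2 + 1 in binary powers of 2.
So 4^35 ≡ 359 · 16 · 4 ≡ 556 (mod 1121).
Squaring chain: 556 → 861 → 340 → 137 → 833; never reaches −1, so base 4 is a Miller–Rabin witness that 1121 is composite.

556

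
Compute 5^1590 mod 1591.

1454

5^1 ≡ 5 (mod 1591)
5^2 ≡ 5^2 = 25 ≡ 25 (mod 1591)
5^4 ≡ 25^2 = 625 ≡ 625 (mod 1591)
5^8 ≡ 625^2 = 390625 ≡ 830 (mod 1591)
5^16 ≡ 830^2 = 688900 ≡ 1588 (mod 1591)
5^32 ≡ 1588^2 = 2521744 ≡ 9 (mod 1591)
5^64 ≡ 9^2 = 81 ≡ 81 (mod 1591)
5^128 ≡ 81^2 = 6561 ≡ 197 (mod 1591)
5^256 ≡ 197^2 = 38809 ≡ 625 (mod 1591)
5^512 ≡ 625^2 = 390625 ≡ 830 (mod 1591)
5^1024 ≡ 830^2 = 688900 ≡ 1588 (mod 1591)
1590 = 1024 + 512 + 32 + 16 + 4 + 2 in binary powers of 2.
So 5^1590 ≡ 1588 · 830 · 9 · 1588 · 625 · 25 ≡ 1454 (mod 1591).
Since 1454 ≠ 1, base 5 is a Fermat witness: 1591 is composite.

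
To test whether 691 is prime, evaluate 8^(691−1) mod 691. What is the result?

8^1 ≡ 8 (mod 691)
8^2 ≡ 8^2 = 64 ≡ 64 (mod 691)
8^4 ≡ 64^2 = 4096 ≡ 641 (mod 691)
8^8 ≡ 641^2 = 410881 ≡ 427 (mod 691)
8^16 ≡ 427^2 = 182329 ≡ 596 (mod 691)
8^32 ≡ 596^2 = 355216 ≡ 42 (mod 691)
8^64 ≡ 42^2 = 1764 ≡ 382 (mod 691)
8^128 ≡ 382^2 = 145924 ≡ 123 (mod 691)
8^256 ≡ 123^2 = 15129 ≡ 618 (mod 691)
8^512 ≡ 618^2 = 381924 ≡ 492 (mod 691)
690 = 512 + 128 + 32 + 16 + 2 in binary powers of 2.
So 8^690 ≡ 492 · 123 · 42 · 596 · 64 ≡ 1 (mod 691).
Since the result is 1, base 8 gives no evidence that 691 is composite.

1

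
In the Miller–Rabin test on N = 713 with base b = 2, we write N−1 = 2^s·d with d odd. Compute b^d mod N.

140

713 − 1 = 712 = 2^3 · 89, so d = 89.
2^1 ≡ 2 (mod 713)
2^2 ≡ 2^2 = 4 ≡ 4 (mod 713)
2^4 ≡ 4^2 = 16 ≡ 16 (mod 713)
2^8 ≡ 16^2 = 256 ≡ 256 (mod 713)
2^16 ≡ 256^2 = 65536 ≡ 653 (mod 713)
2^32 ≡ 653^2 = 426409 ≡ 35 (mod 713)
2^64 ≡ 35^2 = 1225 ≡ 512 (mod 713)
89 = 64 + 16 + 8 + 1 in binary powers of 2.
So 2^89 ≡ 512 · 653 · 256 · 2 ≡ 140 (mod 713).
Squaring chain: 140 → 349 → 591; never reaches −1, so base 2 is a Miller–Rabin witness that 713 is composite.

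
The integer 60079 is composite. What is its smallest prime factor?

60079 is odd.
Digit sum 22, not divisible by 3.
Ends in 9: not divisible by 5.
7: 60079 = 7·8582 + 5
11: 60079 = 11·5461 + 8
13: 60079 = 13·4621 + 6
17: 60079 = 17·3534 + 1
19: 60079 = 19·3162 + 1
23: 60079 = 23·2612 + 3
29: 60079 = 29·2071 + 20
31: 60079 = 31·1938 + 1
37: 60079 = 37·1623 + 28
41: 60079 = 41·1465 + 14
43: 60079 = 43·1397 + 8
47: 60079 = 47·1278 + 13
53: 60079 = 53·1133 + 30
59: 60079 = 59·1018 + 17
61: 60079 = 61·984 + 55
67: 60079 = 67·896 + 47
71: 60079 = 71·846 + 13
73: 60079 = 73·823

73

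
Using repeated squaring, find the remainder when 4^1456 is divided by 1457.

4^1 ≡ 4 (mod 1457)
4^2 ≡ 4^2 = 16 ≡ 16 (mod 1457)
4^4 ≡ 16^2 = 256 ≡ 256 (mod 1457)
4^8 ≡ 256^2 = 65536 ≡ 1428 (mod 1457)
4^16 ≡ 1428^2 = 2039184 ≡ 841 (mod 1457)
4^32 ≡ 841^2 = 707281 ≡ 636 (mod 1457)
4^64 ≡ 636^2 = 404496 ≡ 907 (mod 1457)
4^128 ≡ 907^2 = 822649 ≡ 901 (mod 1457)
4^256 ≡ 901^2 = 811801 ≡ 252 (mod 1457)
4^512 ≡ 252^2 = 63504 ≡ 853 (mod 1457)
4^1024 ≡ 853^2 = 727609 ≡ 566 (mod 1457)
1456 = 1024 + 256 + 128 + 32 + 16 in binary powers of 2.
So 4^1456 ≡ 566 · 252 · 901 · 636 · 841 ≡ 686 (mod 1457).
Since 686 ≠ 1, base 4 is a Fermat witness: 1457 is composite.

686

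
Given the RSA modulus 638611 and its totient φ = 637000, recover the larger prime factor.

911

φ(n) = (p−1)(q−1) = n − (p+q) + 1, so p + q = 638611 − 637000 + 1 = 1612.
p and q are the roots of t² − 1612t + 638611 = 0.
Discriminant: 1612² − 4·638611 = 2598544 − 2554444 = 44100; √44100 = 210.
q = (1612 − 210)/2 = 701, p = (1612 + 210)/2 = 911.
Check: 701 · 911 = 638611.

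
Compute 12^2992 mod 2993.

12^1 ≡ 12 (mod 2993)
12^2 ≡ 12^2 = 144 ≡ 144 (mod 2993)
12^4 ≡ 144^2 = 20736 ≡ 2778 (mod 2993)
12^8 ≡ 2778^2 = 7717284 ≡ 1330 (mod 2993)
12^16 ≡ 1330^2 = 1768900 ≡ 37 (mod 2993)
12^32 ≡ 37^2 = 1369 ≡ 1369 (mod 2993)
12^64 ≡ 1369^2 = 1874161 ≡ 543 (mod 2993)
12^128 ≡ 543^2 = 294849 ≡ 1535 (mod 2993)
12^256 ≡ 1535^2 = 2356225 ≡ 734 (mod 2993)
12^512 ≡ 734^2 = 538756 ≡ 16 (mod 2993)
12^1024 ≡ 16^2 = 256 ≡ 256 (mod 2993)
12^2048 ≡ 256^2 = 65536 ≡ 2683 (mod 2993)
2992 = 2048 + 512 + 256 + 128 + 32 + 16 in binary powers of 2.
So 12^2992 ≡ 2683 · 16 · 734 · 1535 · 1369 · 37 ≡ 1902 (mod 2993).
Since 1902 ≠ 1, base 12 is a Fermat witness: 2993 is composite.

1902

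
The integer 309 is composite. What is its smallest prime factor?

3

309 is odd.
Digit sum 12, divisible by 3.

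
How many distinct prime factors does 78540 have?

78540 = 2^2 · 19635
19635 = 3 · 6545
6545 = 5 · 1309
1309 = 7 · 187
187 = 11 · 17
78540 = 2^2 · 3 · 5 · 7 · 11 · 17, which has 6 distinct prime factors.

6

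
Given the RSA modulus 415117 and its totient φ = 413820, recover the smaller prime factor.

571

φ(n) = (p−1)(q−1) = n − (p+q) + 1, so p + q = 415117 − 413820 + 1 = 1298.
p and q are the roots of t² − 1298t + 415117 = 0.
Discriminant: 1298² − 4·415117 = 1684804 − 1660468 = 24336; √24336 = 156.
q = (1298 − 156)/2 = 571, p = (1298 + 156)/2 = 727.
Check: 571 · 727 = 415117.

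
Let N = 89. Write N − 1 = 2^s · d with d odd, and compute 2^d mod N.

89 − 1 = 88 = 2^3 · 11, so d = 11.
2^1 ≡ 2 (mod 89)
2^2 ≡ 2^2 = 4 ≡ 4 (mod 89)
2^4 ≡ 4^2 = 16 ≡ 16 (mod 89)
2^8 ≡ 16^2 = 256 ≡ 78 (mod 89)
11 = 8 + 2 + 1 in binary powers of 2.
So 2^11 ≡ 78 · 4 · 2 ≡ 1 (mod 89).
Since 2^d ≡ 1 (mod 89), base 2 does not prove 89 composite.

1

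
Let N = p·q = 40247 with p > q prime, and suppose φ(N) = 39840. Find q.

φ(n) = (p−1)(q−1) = n − (p+q) + 1, so p + q = 40247 − 39840 + 1 = 408.
p and q are the roots of t² − 408t + 40247 = 0.
Discriminant: 408² − 4·40247 = 166464 − 160988 = 5476; √5476 = 74.
q = (408 − 74)/2 = 167, p = (408 + 74)/2 = 241.
Check: 167 · 241 = 40247.

167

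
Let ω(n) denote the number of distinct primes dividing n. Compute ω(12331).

12331 = 11 · 1121
1121 = 19 · 59
12331 = 11 · 19 · 59, which has 3 distinct prime factors.

3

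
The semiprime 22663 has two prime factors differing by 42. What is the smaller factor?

Since p = q + 42, we have 22663 = q(q + 42), so q² + 42q − 22663 = 0.
Discriminant: 42² + 4·22663 = 1764 + 90652 = 92416; √92416 = 304.
q = (−42 + 304)/2 = 131, and p = q + 42 = 173.
Check: 131 · 173 = 22663.

131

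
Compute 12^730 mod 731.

196

12^1 ≡ 12 (mod 731)
12^2 ≡ 12^2 = 144 ≡ 144 (mod 731)
12^4 ≡ 144^2 = 20736 ≡ 268 (mod 731)
12^8 ≡ 268^2 = 71824 ≡ 186 (mod 731)
12^16 ≡ 186^2 = 34596 ≡ 239 (mod 731)
12^32 ≡ 239^2 = 57121 ≡ 103 (mod 731)
12^64 ≡ 103^2 = 10609 ≡ 375 (mod 731)
12^128 ≡ 375^2 = 140625 ≡ 273 (mod 731)
12^256 ≡ 273^2 = 74529 ≡ 698 (mod 731)
12^512 ≡ 698^2 = 487204 ≡ 358 (mod 731)
730 = 512 + 128 + 64 + 16 + 8 + 2 in binary powers of 2.
So 12^730 ≡ 358 · 273 · 375 · 239 · 186 · 144 ≡ 196 (mod 731).
Since 196 ≠ 1, base 12 is a Fermat witness: 731 is composite.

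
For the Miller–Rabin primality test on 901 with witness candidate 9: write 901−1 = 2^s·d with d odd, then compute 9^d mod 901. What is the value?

901 − 1 = 900 = 2^2 · 225, so d = 225.
9^1 ≡ 9 (mod 901)
9^2 ≡ 9^2 = 81 ≡ 81 (mod 901)
9^4 ≡ 81^2 = 6561 ≡ 254 (mod 901)
9^8 ≡ 254^2 = 64516 ≡ 545 (mod 901)
9^16 ≡ 545^2 = 297025 ≡ 596 (mod 901)
9^32 ≡ 596^2 = 355216 ≡ 222 (mod 901)
9^64 ≡ 222^2 = 49284 ≡ 630 (mod 901)
9^128 ≡ 630^2 = 396900 ≡ 460 (mod 901)
225 = 128 + 64 + 32 + 1 in binary powers of 2.
So 9^225 ≡ 460 · 630 · 222 · 9 ≡ 859 (mod 901).
Squaring chain: 859 → 863; never reaches −1, so base 9 is a Miller–Rabin witness that 901 is composite.

859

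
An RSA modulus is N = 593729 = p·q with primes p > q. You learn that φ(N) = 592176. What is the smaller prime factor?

677

φ(n) = (p−1)(q−1) = n − (p+q) + 1, so p + q = 593729 − 592176 + 1 = 1554.
p and q are the roots of t² − 1554t + 593729 = 0.
Discriminant: 1554² − 4·593729 = 2414916 − 2374916 = 40000; √40000 = 200.
q = (1554 − 200)/2 = 677, p = (1554 + 200)/2 = 877.
Check: 677 · 877 = 593729.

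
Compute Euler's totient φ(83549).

77616

Factor: 83549 = 29 · 43 · 67.
φ(83549) = (29−1) · (43−1) · (67−1) = 28 · 42 · 66 = 77616.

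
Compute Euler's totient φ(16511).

Factor: 16511 = 11 · 19 · 79.
φ(16511) = (11−1) · (19−1) · (79−1) = 10 · 18 · 78 = 14040.

14040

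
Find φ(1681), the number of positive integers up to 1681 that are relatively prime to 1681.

Factor: 1681 = 41^2.
φ(1681) = 41^1·(41−1) = 1640.

1640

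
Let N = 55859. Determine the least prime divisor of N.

55859 is odd.
Digit sum 32, not divisible by 3.
Ends in 9: not divisible by 5.
7: 55859 = 7·7979 + 6
11: 55859 = 11·5078 + 1
13: 55859 = 13·4296 + 11
17: 55859 = 17·3285 + 14
19: 55859 = 19·2939 + 18
23: 55859 = 23·2428 + 15
29: 55859 = 29·1926 + 5
31: 55859 = 31·1801 + 28
37: 55859 = 37·1509 + 26
41: 55859 = 41·1362 + 17
43: 55859 = 43·1299 + 2
47: 55859 = 47·1188 + 23
53: 55859 = 53·1053 + 50
59: 55859 = 59·946 + 45
61: 55859 = 61·915 + 44
67: 55859 = 67·833 + 48
71: 55859 = 71·786 + 53
73: 55859 = 73·765 + 14
79: 55859 = 79·707 + 6
83: 55859 = 83·673

83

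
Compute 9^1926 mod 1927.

286

9^1 ≡ 9 (mod 1927)
9^2 ≡ 9^2 = 81 ≡ 81 (mod 1927)
9^4 ≡ 81^2 = 6561 ≡ 780 (mod 1927)
9^8 ≡ 780^2 = 608400 ≡ 1395 (mod 1927)
9^16 ≡ 1395^2 = 1946025 ≡ 1682 (mod 1927)
9^32 ≡ 1682^2 = 2829124 ≡ 288 (mod 1927)
9^64 ≡ 288^2 = 82944 ≡ 83 (mod 1927)
9^128 ≡ 83^2 = 6889 ≡ 1108 (mod 1927)
9^256 ≡ 1108^2 = 1227664 ≡ 165 (mod 1927)
9^512 ≡ 165^2 = 27225 ≡ 247 (mod 1927)
9^1024 ≡ 247^2 = 61009 ≡ 1272 (mod 1927)
1926 = 1024 + 512 + 256 + 128 + 4 + 2 in binary powers of 2.
So 9^1926 ≡ 1272 · 247 · 165 · 1108 · 780 · 81 ≡ 286 (mod 1927).
Since 286 ≠ 1, base 9 is a Fermat witness: 1927 is composite.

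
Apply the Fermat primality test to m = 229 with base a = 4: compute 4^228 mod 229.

4^1 ≡ 4 (mod 229)
4^2 ≡ 4^2 = 16 ≡ 16 (mod 229)
4^4 ≡ 16^2 = 256 ≡ 27 (mod 229)
4^8 ≡ 27^2 = 729 ≡ 42 (mod 229)
4^16 ≡ 42^2 = 1764 ≡ 161 (mod 229)
4^32 ≡ 161^2 = 25921 ≡ 44 (mod 229)
4^64 ≡ 44^2 = 1936 ≡ 104 (mod 229)
4^128 ≡ 104^2 = 10816 ≡ 53 (mod 229)
228 = 128 + 64 + 32 + 4 in binary powers of 2.
So 4^228 ≡ 53 · 104 · 44 · 27 ≡ 1 (mod 229).
Since the result is 1, base 4 gives no evidence that 229 is composite.

1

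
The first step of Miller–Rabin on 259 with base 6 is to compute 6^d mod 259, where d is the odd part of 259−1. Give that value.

259 − 1 = 258 = 2^1 · 129, so d = 129.
6^1 ≡ 6 (mod 259)
6^2 ≡ 6^2 = 36 ≡ 36 (mod 259)
6^4 ≡ 36^2 = 1296 ≡ 1 (mod 259)
6^8 ≡ 1^2 = 1 ≡ 1 (mod 259)
6^16 ≡ 1^2 = 1 ≡ 1 (mod 259)
6^32 ≡ 1^2 = 1 ≡ 1 (mod 259)
6^64 ≡ 1^2 = 1 ≡ 1 (mod 259)
6^128 ≡ 1^2 = 1 ≡ 1 (mod 259)
129 = 128 + 1 in binary powers of 2.
So 6^129 ≡ 1 · 6 ≡ 6 (mod 259).
Squaring chain: 6; never reaches −1, so base 6 is a Miller–Rabin witness that 259 is composite.

6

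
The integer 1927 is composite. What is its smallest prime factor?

41

1927 is odd.
Digit sum 19, not divisible by 3.
Ends in 7: not divisible by 5.
7: 1927 = 7·275 + 2
11: 1927 = 11·175 + 2
13: 1927 = 13·148 + 3
17: 1927 = 17·113 + 6
19: 1927 = 19·101 + 8
23: 1927 = 23·83 + 18
29: 1927 = 29·66 + 13
31: 1927 = 31·62 + 5
37: 1927 = 37·52 + 3
41: 1927 = 41·47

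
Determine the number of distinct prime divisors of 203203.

203203 = 7^2 · 4147
4147 = 11 · 377
377 = 13 · 29
203203 = 7^2 · 11 · 13 · 29, which has 4 distinct prime factors.

4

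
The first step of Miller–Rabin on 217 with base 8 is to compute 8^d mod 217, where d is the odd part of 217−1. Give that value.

217 − 1 = 216 = 2^3 · 27, so d = 27.
8^1 ≡ 8 (mod 217)
8^2 ≡ 8^2 = 64 ≡ 64 (mod 217)
8^4 ≡ 64^2 = 4096 ≡ 190 (mod 217)
8^8 ≡ 190^2 = 36100 ≡ 78 (mod 217)
8^16 ≡ 78^2 = 6084 ≡ 8 (mod 217)
27 = 16 + 8 + 2 + 1 in binary powers of 2.
So 8^27 ≡ 8 · 78 · 64 · 8 ≡ 64 (mod 217).
Squaring chain: 64 → 190 → 78; never reaches −1, so base 8 is a Miller–Rabin witness that 217 is composite.

64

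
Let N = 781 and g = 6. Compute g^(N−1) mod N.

6^1 ≡ 6 (mod 781)
6^2 ≡ 6^2 = 36 ≡ 36 (mod 781)
6^4 ≡ 36^2 = 1296 ≡ 515 (mod 781)
6^8 ≡ 515^2 = 265225 ≡ 466 (mod 781)
6^16 ≡ 466^2 = 217156 ≡ 38 (mod 781)
6^32 ≡ 38^2 = 1444 ≡ 663 (mod 781)
6^64 ≡ 663^2 = 439569 ≡ 647 (mod 781)
6^128 ≡ 647^2 = 418609 ≡ 774 (mod 781)
6^256 ≡ 774^2 = 599076 ≡ 49 (mod 781)
6^512 ≡ 49^2 = 2401 ≡ 58 (mod 781)
780 = 512 + 256 + 8 + 4 in binary powers of 2.
So 6^780 ≡ 58 · 49 · 466 · 515 ≡ 375 (mod 781).
Since 375 ≠ 1, base 6 is a Fermat witness: 781 is composite.

375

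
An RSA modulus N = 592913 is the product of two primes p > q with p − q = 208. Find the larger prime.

881

Since p = q + 208, we have 592913 = q(q + 208), so q² + 208q − 592913 = 0.
Discriminant: 208² + 4·592913 = 43264 + 2371652 = 2414916; √2414916 = 1554.
q = (−208 + 1554)/2 = 673, and p = q + 208 = 881.
Check: 673 · 881 = 592913.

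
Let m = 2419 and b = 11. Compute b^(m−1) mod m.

11^1 ≡ 11 (mod 2419)
11^2 ≡ 11^2 = 121 ≡ 121 (mod 2419)
11^4 ≡ 121^2 = 14641 ≡ 127 (mod 2419)
11^8 ≡ 127^2 = 16129 ≡ 1615 (mod 2419)
11^16 ≡ 1615^2 = 2608225 ≡ 543 (mod 2419)
11^32 ≡ 543^2 = 294849 ≡ 2150 (mod 2419)
11^64 ≡ 2150^2 = 4622500 ≡ 2210 (mod 2419)
11^128 ≡ 2210^2 = 4884100 ≡ 139 (mod 2419)
11^256 ≡ 139^2 = 19321 ≡ 2388 (mod 2419)
11^512 ≡ 2388^2 = 5702544 ≡ 961 (mod 2419)
11^1024 ≡ 961^2 = 923521 ≡ 1882 (mod 2419)
11^2048 ≡ 1882^2 = 3541924 ≡ 508 (mod 2419)
2418 = 2048 + 256 + 64 + 32 + 16 + 2 in binary powers of 2.
So 11^2418 ≡ 508 · 2388 · 2210 · 2150 · 543 · 121 ≡ 513 (mod 2419).
Since 513 ≠ 1, base 11 is a Fermat witness: 2419 is composite.

513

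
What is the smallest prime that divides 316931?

316931 is odd.
Digit sum 23, not divisible by 3.
Ends in 1: not divisible by 5.
7: 316931 = 7·45275 + 6
11: 316931 = 11·28811 + 10
13: 316931 = 13·24379 + 4
17: 316931 = 17·18643

17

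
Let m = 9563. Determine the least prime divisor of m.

9563 is odd.
Digit sum 23, not divisible by 3.
Ends in 3: not divisible by 5.
7: 9563 = 7·1366 + 1
11: 9563 = 11·869 + 4
13: 9563 = 13·735 + 8
17: 9563 = 17·562 + 9
19: 9563 = 19·503 + 6
23: 9563 = 23·415 + 18
29: 9563 = 29·329 + 22
31: 9563 = 31·308 + 15
37: 9563 = 37·258 + 17
41: 9563 = 41·233 + 10
43: 9563 = 43·222 + 17
47: 9563 = 47·203 + 22
53: 9563 = 53·180 + 23
59: 9563 = 59·162 + 5
61: 9563 = 61·156 + 47
67: 9563 = 67·142 + 49
71: 9563 = 71·134 + 49
73: 9563 = 73·131

73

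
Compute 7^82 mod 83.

1

7^1 ≡ 7 (mod 83)
7^2 ≡ 7^2 = 49 ≡ 49 (mod 83)
7^4 ≡ 49^2 = 2401 ≡ 77 (mod 83)
7^8 ≡ 77^2 = 5929 ≡ 36 (mod 83)
7^16 ≡ 36^2 = 1296 ≡ 51 (mod 83)
7^32 ≡ 51^2 = 2601 ≡ 28 (mod 83)
7^64 ≡ 28^2 = 784 ≡ 37 (mod 83)
82 = 64 + 16 + 2 in binary powers of 2.
So 7^82 ≡ 37 · 51 · 49 ≡ 1 (mod 83).
Since the result is 1, base 7 gives no evidence that 83 is composite.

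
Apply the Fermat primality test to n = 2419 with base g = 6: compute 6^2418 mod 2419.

1673

6^1 ≡ 6 (mod 2419)
6^2 ≡ 6^2 = 36 ≡ 36 (mod 2419)
6^4 ≡ 36^2 = 1296 ≡ 1296 (mod 2419)
6^8 ≡ 1296^2 = 1679616 ≡ 830 (mod 2419)
6^16 ≡ 830^2 = 688900 ≡ 1904 (mod 2419)
6^32 ≡ 1904^2 = 3625216 ≡ 1554 (mod 2419)
6^64 ≡ 1554^2 = 2414916 ≡ 754 (mod 2419)
6^128 ≡ 754^2 = 568516 ≡ 51 (mod 2419)
6^256 ≡ 51^2 = 2601 ≡ 182 (mod 2419)
6^512 ≡ 182^2 = 33124 ≡ 1677 (mod 2419)
6^1024 ≡ 1677^2 = 2812329 ≡ 1451 (mod 2419)
6^2048 ≡ 1451^2 = 2105401 ≡ 871 (mod 2419)
2418 = 2048 + 256 + 64 + 32 + 16 + 2 in binary powers of 2.
So 6^2418 ≡ 871 · 182 · 754 · 1554 · 1904 · 36 ≡ 1673 (mod 2419).
Since 1673 ≠ 1, base 6 is a Fermat witness: 2419 is composite.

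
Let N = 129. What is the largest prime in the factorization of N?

43

129 = 3 · 43
43 is prime.
So 129 = 3 · 43; the largest prime factor is 43.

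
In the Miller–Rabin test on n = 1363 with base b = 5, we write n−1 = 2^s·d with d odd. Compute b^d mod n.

584

1363 − 1 = 1362 = 2^1 · 681, so d = 681.
5^1 ≡ 5 (mod 1363)
5^2 ≡ 5^2 = 25 ≡ 25 (mod 1363)
5^4 ≡ 25^2 = 625 ≡ 625 (mod 1363)
5^8 ≡ 625^2 = 390625 ≡ 807 (mod 1363)
5^16 ≡ 807^2 = 651249 ≡ 1098 (mod 1363)
5^32 ≡ 1098^2 = 1205604 ≡ 712 (mod 1363)
5^64 ≡ 712^2 = 506944 ≡ 1271 (mod 1363)
5^128 ≡ 1271^2 = 1615441 ≡ 286 (mod 1363)
5^256 ≡ 286^2 = 81796 ≡ 16 (mod 1363)
5^512 ≡ 16^2 = 256 ≡ 256 (mod 1363)
681 = 512 + 128 + 32 + 8 + 1 in binary powers of 2.
So 5^681 ≡ 256 · 286 · 712 · 807 · 5 ≡ 584 (mod 1363).
Squaring chain: 584; never reaches −1, so base 5 is a Miller–Rabin witness that 1363 is composite.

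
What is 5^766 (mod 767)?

454

5^1 ≡ 5 (mod 767)
5^2 ≡ 5^2 = 25 ≡ 25 (mod 767)
5^4 ≡ 25^2 = 625 ≡ 625 (mod 767)
5^8 ≡ 625^2 = 390625 ≡ 222 (mod 767)
5^16 ≡ 222^2 = 49284 ≡ 196 (mod 767)
5^32 ≡ 196^2 = 38416 ≡ 66 (mod 767)
5^64 ≡ 66^2 = 4356 ≡ 521 (mod 767)
5^128 ≡ 521^2 = 271441 ≡ 690 (mod 767)
5^256 ≡ 690^2 = 476100 ≡ 560 (mod 767)
5^512 ≡ 560^2 = 313600 ≡ 664 (mod 767)
766 = 512 + 128 + 64 + 32 + 16 + 8 + 4 + 2 in binary powers of 2.
So 5^766 ≡ 664 · 690 · 521 · 66 · 196 · 222 · 625 · 25 ≡ 454 (mod 767).
Since 454 ≠ 1, base 5 is a Fermat witness: 767 is composite.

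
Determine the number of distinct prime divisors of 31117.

2

31117 = 29^2 · 37
31117 = 29^2 · 37, which has 2 distinct prime factors.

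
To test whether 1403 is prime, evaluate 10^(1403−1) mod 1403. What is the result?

10^1 ≡ 10 (mod 1403)
10^2 ≡ 10^2 = 100 ≡ 100 (mod 1403)
10^4 ≡ 100^2 = 10000 ≡ 179 (mod 1403)
10^8 ≡ 179^2 = 32041 ≡ 1175 (mod 1403)
10^16 ≡ 1175^2 = 1380625 ≡ 73 (mod 1403)
10^32 ≡ 73^2 = 5329 ≡ 1120 (mod 1403)
10^64 ≡ 1120^2 = 1254400 ≡ 118 (mod 1403)
10^128 ≡ 118^2 = 13924 ≡ 1297 (mod 1403)
10^256 ≡ 1297^2 = 1682209 ≡ 12 (mod 1403)
10^512 ≡ 12^2 = 144 ≡ 144 (mod 1403)
10^1024 ≡ 144^2 = 20736 ≡ 1094 (mod 1403)
1402 = 1024 + 256 + 64 + 32 + 16 + 8 + 2 in binary powers of 2.
So 10^1402 ≡ 1094 · 12 · 118 · 1120 · 73 · 1175 · 100 ≡ 1361 (mod 1403).
Since 1361 ≠ 1, base 10 is a Fermat witness: 1403 is composite.

1361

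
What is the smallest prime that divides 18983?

18983 is odd.
Digit sum 29, not divisible by 3.
Ends in 3: not divisible by 5.
7: 18983 = 7·2711 + 6
11: 18983 = 11·1725 + 8
13: 18983 = 13·1460 + 3
17: 18983 = 17·1116 + 11
19: 18983 = 19·999 + 2
23: 18983 = 23·825 + 8
29: 18983 = 29·654 + 17
31: 18983 = 31·612 + 11
37: 18983 = 37·513 + 2
41: 18983 = 41·463

41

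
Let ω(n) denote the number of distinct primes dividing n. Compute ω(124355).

124355 = 5 · 24871
24871 = 7 · 3553
3553 = 11 · 323
323 = 17 · 19
124355 = 5 · 7 · 11 · 17 · 19, which has 5 distinct prime factors.

5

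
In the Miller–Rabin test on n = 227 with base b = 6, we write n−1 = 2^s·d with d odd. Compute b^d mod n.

227 − 1 = 226 = 2^1 · 113, so d = 113.
6^1 ≡ 6 (mod 227)
6^2 ≡ 6^2 = 36 ≡ 36 (mod 227)
6^4 ≡ 36^2 = 1296 ≡ 161 (mod 227)
6^8 ≡ 161^2 = 25921 ≡ 43 (mod 227)
6^16 ≡ 43^2 = 1849 ≡ 33 (mod 227)
6^32 ≡ 33^2 = 1089 ≡ 181 (mod 227)
6^64 ≡ 181^2 = 32761 ≡ 73 (mod 227)
113 = 64 + 32 + 16 + 1 in binary powers of 2.
So 6^113 ≡ 73 · 181 · 33 · 6 ≡ 226 (mod 227).
Since 6^d ≡ 226 (mod 227), base 6 does not prove 227 composite.

226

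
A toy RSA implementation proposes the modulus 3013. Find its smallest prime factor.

3013 is odd.
Digit sum 7, not divisible by 3.
Ends in 3: not divisible by 5.
7: 3013 = 7·430 + 3
11: 3013 = 11·273 + 10
13: 3013 = 13·231 + 10
17: 3013 = 17·177 + 4
19: 3013 = 19·158 + 11
23: 3013 = 23·131

23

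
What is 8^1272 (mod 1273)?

8^1 ≡ 8 (mod 1273)
8^2 ≡ 8^2 = 64 ≡ 64 (mod 1273)
8^4 ≡ 64^2 = 4096 ≡ 277 (mod 1273)
8^8 ≡ 277^2 = 76729 ≡ 349 (mod 1273)
8^16 ≡ 349^2 = 121801 ≡ 866 (mod 1273)
8^32 ≡ 866^2 = 749956 ≡ 159 (mod 1273)
8^64 ≡ 159^2 = 25281 ≡ 1094 (mod 1273)
8^128 ≡ 1094^2 = 1196836 ≡ 216 (mod 1273)
8^256 ≡ 216^2 = 46656 ≡ 828 (mod 1273)
8^512 ≡ 828^2 = 685584 ≡ 710 (mod 1273)
8^1024 ≡ 710^2 = 504100 ≡ 1265 (mod 1273)
1272 = 1024 + 128 + 64 + 32 + 16 + 8 in binary powers of 2.
So 8^1272 ≡ 1265 · 216 · 1094 · 159 · 866 · 349 ≡ 685 (mod 1273).
Since 685 ≠ 1, base 8 is a Fermat witness: 1273 is composite.

685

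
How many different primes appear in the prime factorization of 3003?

4

3003 = 3 · 1001
1001 = 7 · 143
143 = 11 · 13
3003 = 3 · 7 · 11 · 13, which has 4 distinct prime factors.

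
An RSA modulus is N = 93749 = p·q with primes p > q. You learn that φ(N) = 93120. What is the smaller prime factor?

241

φ(n) = (p−1)(q−1) = n − (p+q) + 1, so p + q = 93749 − 93120 + 1 = 630.
p and q are the roots of t² − 630t + 93749 = 0.
Discriminant: 630² − 4·93749 = 396900 − 374996 = 21904; √21904 = 148.
q = (630 − 148)/2 = 241, p = (630 + 148)/2 = 389.
Check: 241 · 389 = 93749.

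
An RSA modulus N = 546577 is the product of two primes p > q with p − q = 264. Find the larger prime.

883

Since p = q + 264, we have 546577 = q(q + 264), so q² + 264q − 546577 = 0.
Discriminant: 264² + 4·546577 = 69696 + 2186308 = 2256004; √2256004 = 1502.
q = (−264 + 1502)/2 = 619, and p = q + 264 = 883.
Check: 619 · 883 = 546577.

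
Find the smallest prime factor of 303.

303 is odd.
Digit sum 6, divisible by 3.

3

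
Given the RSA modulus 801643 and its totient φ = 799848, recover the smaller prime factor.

φ(n) = (p−1)(q−1) = n − (p+q) + 1, so p + q = 801643 − 799848 + 1 = 1796.
p and q are the roots of t² − 1796t + 801643 = 0.
Discriminant: 1796² − 4·801643 = 3225616 − 3206572 = 19044; √19044 = 138.
q = (1796 − 138)/2 = 829, p = (1796 + 138)/2 = 967.
Check: 829 · 967 = 801643.

829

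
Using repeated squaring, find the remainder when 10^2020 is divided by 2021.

1615

10^1 ≡ 10 (mod 2021)
10^2 ≡ 10^2 = 100 ≡ 100 (mod 2021)
10^4 ≡ 100^2 = 10000 ≡ 1916 (mod 2021)
10^8 ≡ 1916^2 = 3671056 ≡ 920 (mod 2021)
10^16 ≡ 920^2 = 846400 ≡ 1622 (mod 2021)
10^32 ≡ 1622^2 = 2630884 ≡ 1563 (mod 2021)
10^64 ≡ 1563^2 = 2442969 ≡ 1601 (mod 2021)
10^128 ≡ 1601^2 = 2563201 ≡ 573 (mod 2021)
10^256 ≡ 573^2 = 328329 ≡ 927 (mod 2021)
10^512 ≡ 927^2 = 859329 ≡ 404 (mod 2021)
10^1024 ≡ 404^2 = 163216 ≡ 1536 (mod 2021)
2020 = 1024 + 512 + 256 + 128 + 64 + 32 + 4 in binary powers of 2.
So 10^2020 ≡ 1536 · 404 · 927 · 573 · 1601 · 1563 · 1916 ≡ 1615 (mod 2021).
Since 1615 ≠ 1, base 10 is a Fermat witness: 2021 is composite.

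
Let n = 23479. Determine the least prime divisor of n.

23479 is odd.
Digit sum 25, not divisible by 3.
Ends in 9: not divisible by 5.
7: 23479 = 7·3354 + 1
11: 23479 = 11·2134 + 5
13: 23479 = 13·1806 + 1
17: 23479 = 17·1381 + 2
19: 23479 = 19·1235 + 14
23: 23479 = 23·1020 + 19
29: 23479 = 29·809 + 18
31: 23479 = 31·757 + 12
37: 23479 = 37·634 + 21
41: 23479 = 41·572 + 27
43: 23479 = 43·546 + 1
47: 23479 = 47·499 + 26
53: 23479 = 53·443

53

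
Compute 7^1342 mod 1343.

7^1 ≡ 7 (mod 1343)
7^2 ≡ 7^2 = 49 ≡ 49 (mod 1343)
7^4 ≡ 49^2 = 2401 ≡ 1058 (mod 1343)
7^8 ≡ 1058^2 = 1119364 ≡ 645 (mod 1343)
7^16 ≡ 645^2 = 416025 ≡ 1038 (mod 1343)
7^32 ≡ 1038^2 = 1077444 ≡ 358 (mod 1343)
7^64 ≡ 358^2 = 128164 ≡ 579 (mod 1343)
7^128 ≡ 579^2 = 335241 ≡ 834 (mod 1343)
7^256 ≡ 834^2 = 695556 ≡ 1225 (mod 1343)
7^512 ≡ 1225^2 = 1500625 ≡ 494 (mod 1343)
7^1024 ≡ 494^2 = 244036 ≡ 953 (mod 1343)
1342 = 1024 + 256 + 32 + 16 + 8 + 4 + 2 in binary powers of 2.
So 7^1342 ≡ 953 · 1225 · 358 · 1038 · 645 · 1058 · 49 ≡ 722 (mod 1343).
Since 722 ≠ 1, base 7 is a Fermat witness: 1343 is composite.

722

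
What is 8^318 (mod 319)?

236

8^1 ≡ 8 (mod 319)
8^2 ≡ 8^2 = 64 ≡ 64 (mod 319)
8^4 ≡ 64^2 = 4096 ≡ 268 (mod 319)
8^8 ≡ 268^2 = 71824 ≡ 49 (mod 319)
8^16 ≡ 49^2 = 2401 ≡ 168 (mod 319)
8^32 ≡ 168^2 = 28224 ≡ 152 (mod 319)
8^64 ≡ 152^2 = 23104 ≡ 136 (mod 319)
8^128 ≡ 136^2 = 18496 ≡ 313 (mod 319)
8^256 ≡ 313^2 = 97969 ≡ 36 (mod 319)
318 = 256 + 32 + 16 + 8 + 4 + 2 in binary powers of 2.
So 8^318 ≡ 36 · 152 · 168 · 49 · 268 · 64 ≡ 236 (mod 319).
Since 236 ≠ 1, base 8 is a Fermat witness: 319 is composite.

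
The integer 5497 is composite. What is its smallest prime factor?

23

5497 is odd.
Digit sum 25, not divisible by 3.
Ends in 7: not divisible by 5.
7: 5497 = 7·785 + 2
11: 5497 = 11·499 + 8
13: 5497 = 13·422 + 11
17: 5497 = 17·323 + 6
19: 5497 = 19·289 + 6
23: 5497 = 23·239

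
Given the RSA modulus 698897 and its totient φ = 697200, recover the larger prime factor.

φ(n) = (p−1)(q−1) = n − (p+q) + 1, so p + q = 698897 − 697200 + 1 = 1698.
p and q are the roots of t² − 1698t + 698897 = 0.
Discriminant: 1698² − 4·698897 = 2883204 − 2795588 = 87616; √87616 = 296.
q = (1698 − 296)/2 = 701, p = (1698 + 296)/2 = 997.
Check: 701 · 997 = 698897.

997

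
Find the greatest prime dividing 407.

407 = 11 · 37
37 is prime.
So 407 = 11 · 37; the largest prime factor is 37.

37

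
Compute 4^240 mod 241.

1

4^1 ≡ 4 (mod 241)
4^2 ≡ 4^2 = 16 ≡ 16 (mod 241)
4^4 ≡ 16^2 = 256 ≡ 15 (mod 241)
4^8 ≡ 15^2 = 225 ≡ 225 (mod 241)
4^16 ≡ 225^2 = 50625 ≡ 15 (mod 241)
4^32 ≡ 15^2 = 225 ≡ 225 (mod 241)
4^64 ≡ 225^2 = 50625 ≡ 15 (mod 241)
4^128 ≡ 15^2 = 225 ≡ 225 (mod 241)
240 = 128 + 64 + 32 + 16 in binary powers of 2.
So 4^240 ≡ 225 · 15 · 225 · 15 ≡ 1 (mod 241).
Since the result is 1, base 4 gives no evidence that 241 is composite.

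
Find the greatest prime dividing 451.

41

451 = 11 · 41
41 is prime.
So 451 = 11 · 41; the largest prime factor is 41.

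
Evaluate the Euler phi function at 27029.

26700

Factor: 27029 = 151 · 179.
φ(27029) = (151−1) · (179−1) = 150 · 178 = 26700.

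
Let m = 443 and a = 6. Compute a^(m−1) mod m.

1

6^1 ≡ 6 (mod 443)
6^2 ≡ 6^2 = 36 ≡ 36 (mod 443)
6^4 ≡ 36^2 = 1296 ≡ 410 (mod 443)
6^8 ≡ 410^2 = 168100 ≡ 203 (mod 443)
6^16 ≡ 203^2 = 41209 ≡ 10 (mod 443)
6^32 ≡ 10^2 = 100 ≡ 100 (mod 443)
6^64 ≡ 100^2 = 10000 ≡ 254 (mod 443)
6^128 ≡ 254^2 = 64516 ≡ 281 (mod 443)
6^256 ≡ 281^2 = 78961 ≡ 107 (mod 443)
442 = 256 + 128 + 32 + 16 + 8 + 2 in binary powers of 2.
So 6^442 ≡ 107 · 281 · 100 · 10 · 203 · 36 ≡ 1 (mod 443).
Since the result is 1, base 6 gives no evidence that 443 is composite.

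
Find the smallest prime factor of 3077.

3077 is odd.
Digit sum 17, not divisible by 3.
Ends in 7: not divisible by 5.
7: 3077 = 7·439 + 4
11: 3077 = 11·279 + 8
13: 3077 = 13·236 + 9
17: 3077 = 17·181

17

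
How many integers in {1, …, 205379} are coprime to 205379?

Factor: 205379 = 59^3.
φ(205379) = 59^2·(59−1) = 201898.

201898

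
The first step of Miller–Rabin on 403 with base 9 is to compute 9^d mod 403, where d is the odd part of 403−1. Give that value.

403 − 1 = 402 = 2^1 · 201, so d = 201.
9^1 ≡ 9 (mod 403)
9^2 ≡ 9^2 = 81 ≡ 81 (mod 403)
9^4 ≡ 81^2 = 6561 ≡ 113 (mod 403)
9^8 ≡ 113^2 = 12769 ≡ 276 (mod 403)
9^16 ≡ 276^2 = 76176 ≡ 9 (mod 403)
9^32 ≡ 9^2 = 81 ≡ 81 (mod 403)
9^64 ≡ 81^2 = 6561 ≡ 113 (mod 403)
9^128 ≡ 113^2 = 12769 ≡ 276 (mod 403)
201 = 128 + 64 + 8 + 1 in binary powers of 2.
So 9^201 ≡ 276 · 113 · 276 · 9 ≡ 287 (mod 403).
Squaring chain: 287; never reaches −1, so base 9 is a Miller–Rabin witness that 403 is composite.

287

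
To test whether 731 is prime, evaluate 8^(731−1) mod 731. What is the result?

8^1 ≡ 8 (mod 731)
8^2 ≡ 8^2 = 64 ≡ 64 (mod 731)
8^4 ≡ 64^2 = 4096 ≡ 441 (mod 731)
8^8 ≡ 441^2 = 194481 ≡ 35 (mod 731)
8^16 ≡ 35^2 = 1225 ≡ 494 (mod 731)
8^32 ≡ 494^2 = 244036 ≡ 613 (mod 731)
8^64 ≡ 613^2 = 375769 ≡ 35 (mod 731)
8^128 ≡ 35^2 = 1225 ≡ 494 (mod 731)
8^256 ≡ 494^2 = 244036 ≡ 613 (mod 731)
8^512 ≡ 613^2 = 375769 ≡ 35 (mod 731)
730 = 512 + 128 + 64 + 16 + 8 + 2 in binary powers of 2.
So 8^730 ≡ 35 · 494 · 35 · 494 · 35 · 64 ≡ 64 (mod 731).
Since 64 ≠ 1, base 8 is a Fermat witness: 731 is composite.

64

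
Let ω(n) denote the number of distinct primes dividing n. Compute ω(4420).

4420 = 2^2 · 1105
1105 = 5 · 221
221 = 13 · 17
4420 = 2^2 · 5 · 13 · 17, which has 4 distinct prime factors.

4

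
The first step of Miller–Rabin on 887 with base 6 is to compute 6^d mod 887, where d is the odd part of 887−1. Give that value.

887 − 1 = 886 = 2^1 · 443, so d = 443.
6^1 ≡ 6 (mod 887)
6^2 ≡ 6^2 = 36 ≡ 36 (mod 887)
6^4 ≡ 36^2 = 1296 ≡ 409 (mod 887)
6^8 ≡ 409^2 = 167281 ≡ 525 (mod 887)
6^16 ≡ 525^2 = 275625 ≡ 655 (mod 887)
6^32 ≡ 655^2 = 429025 ≡ 604 (mod 887)
6^64 ≡ 604^2 = 364816 ≡ 259 (mod 887)
6^128 ≡ 259^2 = 67081 ≡ 556 (mod 887)
6^256 ≡ 556^2 = 309136 ≡ 460 (mod 887)
443 = 256 + 128 + 32 + 16 + 8 + 2 + 1 in binary powers of 2.
So 6^443 ≡ 460 · 556 · 604 · 655 · 525 · 36 · 6 ≡ 1 (mod 887).
Since 6^d ≡ 1 (mod 887), base 6 does not prove 887 composite.

1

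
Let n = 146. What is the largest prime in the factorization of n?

73

146 = 2 · 73
73 is prime.
So 146 = 2 · 73; the largest prime factor is 73.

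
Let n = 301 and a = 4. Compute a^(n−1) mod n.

4^1 ≡ 4 (mod 301)
4^2 ≡ 4^2 = 16 ≡ 16 (mod 301)
4^4 ≡ 16^2 = 256 ≡ 256 (mod 301)
4^8 ≡ 256^2 = 65536 ≡ 219 (mod 301)
4^16 ≡ 219^2 = 47961 ≡ 102 (mod 301)
4^32 ≡ 102^2 = 10404 ≡ 170 (mod 301)
4^64 ≡ 170^2 = 28900 ≡ 4 (mod 301)
4^128 ≡ 4^2 = 16 ≡ 16 (mod 301)
4^256 ≡ 16^2 = 256 ≡ 256 (mod 301)
300 = 256 + 32 + 8 + 4 in binary powers of 2.
So 4^300 ≡ 256 · 170 · 219 · 256 ≡ 183 (mod 301).
Since 183 ≠ 1, base 4 is a Fermat witness: 301 is composite.

183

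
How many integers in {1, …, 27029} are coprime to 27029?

Factor: 27029 = 151 · 179.
φ(27029) = (151−1) · (179−1) = 150 · 178 = 26700.

26700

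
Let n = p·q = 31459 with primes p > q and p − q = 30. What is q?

Since p = q + 30, we have 31459 = q(q + 30), so q² + 30q − 31459 = 0.
Discriminant: 30² + 4·31459 = 900 + 125836 = 126736; √126736 = 356.
q = (−30 + 356)/2 = 163, and p = q + 30 = 193.
Check: 163 · 193 = 31459.

163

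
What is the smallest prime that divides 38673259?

38673259 is odd.
Digit sum 43, not divisible by 3.
Ends in 9: not divisible by 5.
7: 38673259 = 7·5524751 + 2
11: 38673259 = 11·3515750 + 9
13: 38673259 = 13·2974866 + 1
17: 38673259 = 17·2274897 + 10
19: 38673259 = 19·2035434 + 13
23: 38673259 = 23·1681446 + 1
29: 38673259 = 29·1333560 + 19
31: 38673259 = 31·1247524 + 15
37: 38673259 = 37·1045223 + 8
41: 38673259 = 41·943250 + 9
43: 38673259 = 43·899378 + 5
47: 38673259 = 47·822835 + 14
53: 38673259 = 53·729684 + 7
59: 38673259 = 59·655478 + 57
61: 38673259 = 61·633987 + 52
67: 38673259 = 67·577212 + 55
71: 38673259 = 71·544693 + 56
73: 38673259 = 73·529770 + 49
79: 38673259 = 79·489534 + 73
83: 38673259 = 83·465942 + 73
89: 38673259 = 89·434531

89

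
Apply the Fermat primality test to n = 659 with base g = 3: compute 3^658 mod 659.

3^1 ≡ 3 (mod 659)
3^2 ≡ 3^2 = 9 ≡ 9 (mod 659)
3^4 ≡ 9^2 = 81 ≡ 81 (mod 659)
3^8 ≡ 81^2 = 6561 ≡ 630 (mod 659)
3^16 ≡ 630^2 = 396900 ≡ 182 (mod 659)
3^32 ≡ 182^2 = 33124 ≡ 174 (mod 659)
3^64 ≡ 174^2 = 30276 ≡ 621 (mod 659)
3^128 ≡ 621^2 = 385641 ≡ 126 (mod 659)
3^256 ≡ 126^2 = 15876 ≡ 60 (mod 659)
3^512 ≡ 60^2 = 3600 ≡ 305 (mod 659)
658 = 512 + 128 + 16 + 2 in binary powers of 2.
So 3^658 ≡ 305 · 126 · 182 · 9 ≡ 1 (mod 659).
Since the result is 1, base 3 gives no evidence that 659 is composite.

1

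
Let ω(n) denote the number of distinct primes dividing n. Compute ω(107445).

107445 = 3 · 35815
35815 = 5 · 7163
7163 = 13 · 551
551 = 19 · 29
107445 = 3 · 5 · 13 · 19 · 29, which has 5 distinct prime factors.

5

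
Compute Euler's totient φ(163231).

Factor: 163231 = 23 · 47 · 151.
φ(163231) = (23−1) · (47−1) · (151−1) = 22 · 46 · 150 = 151800.

151800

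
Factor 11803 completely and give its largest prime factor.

37

11803 = 11 · 1073
1073 = 29 · 37
37 is prime.
So 11803 = 11 · 29 · 37; the largest prime factor is 37.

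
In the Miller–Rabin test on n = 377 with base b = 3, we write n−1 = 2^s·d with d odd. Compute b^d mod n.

308

377 − 1 = 376 = 2^3 · 47, so d = 47.
3^1 ≡ 3 (mod 377)
3^2 ≡ 3^2 = 9 ≡ 9 (mod 377)
3^4 ≡ 9^2 = 81 ≡ 81 (mod 377)
3^8 ≡ 81^2 = 6561 ≡ 152 (mod 377)
3^16 ≡ 152^2 = 23104 ≡ 107 (mod 377)
3^32 ≡ 107^2 = 11449 ≡ 139 (mod 377)
47 = 32 + 8 + 4 + 2 + 1 in binary powers of 2.
So 3^47 ≡ 139 · 152 · 81 · 9 · 3 ≡ 308 (mod 377).
Squaring chain: 308 → 237 → 373; never reaches −1, so base 3 is a Miller–Rabin witness that 377 is composite.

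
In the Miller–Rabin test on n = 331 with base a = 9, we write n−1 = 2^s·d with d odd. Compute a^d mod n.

1

331 − 1 = 330 = 2^1 · 165, so d = 165.
9^1 ≡ 9 (mod 331)
9^2 ≡ 9^2 = 81 ≡ 81 (mod 331)
9^4 ≡ 81^2 = 6561 ≡ 272 (mod 331)
9^8 ≡ 272^2 = 73984 ≡ 171 (mod 331)
9^16 ≡ 171^2 = 29241 ≡ 113 (mod 331)
9^32 ≡ 113^2 = 12769 ≡ 191 (mod 331)
9^64 ≡ 191^2 = 36481 ≡ 71 (mod 331)
9^128 ≡ 71^2 = 5041 ≡ 76 (mod 331)
165 = 128 + 32 + 4 + 1 in binary powers of 2.
So 9^165 ≡ 76 · 191 · 272 · 9 ≡ 1 (mod 331).
Since 9^d ≡ 1 (mod 331), base 9 does not prove 331 composite.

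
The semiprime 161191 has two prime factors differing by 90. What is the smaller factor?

359

Since p = q + 90, we have 161191 = q(q + 90), so q² + 90q − 161191 = 0.
Discriminant: 90² + 4·161191 = 8100 + 644764 = 652864; √652864 = 808.
q = (−90 + 808)/2 = 359, and p = q + 90 = 449.
Check: 359 · 449 = 161191.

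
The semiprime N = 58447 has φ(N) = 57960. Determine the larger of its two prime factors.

φ(n) = (p−1)(q−1) = n − (p+q) + 1, so p + q = 58447 − 57960 + 1 = 488.
p and q are the roots of t² − 488t + 58447 = 0.
Discriminant: 488² − 4·58447 = 238144 − 233788 = 4356; √4356 = 66.
q = (488 − 66)/2 = 211, p = (488 + 66)/2 = 277.
Check: 211 · 277 = 58447.

277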